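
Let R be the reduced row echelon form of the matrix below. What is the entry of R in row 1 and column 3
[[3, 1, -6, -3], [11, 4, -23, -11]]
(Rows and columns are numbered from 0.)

Multiply r1 by 1/3.
Subtract 11 times r1 from r2.
Multiply r2 by 3.
Subtract 1/3 times r2 from r1.

0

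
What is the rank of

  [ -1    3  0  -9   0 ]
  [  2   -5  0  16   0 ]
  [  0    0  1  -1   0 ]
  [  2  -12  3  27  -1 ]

r1 -> -1·r1
  [ 1   -3  0   9   0 ]
  [ 2   -5  0  16   0 ]
  [ 0    0  1  -1   0 ]
  [ 2  -12  3  27  -1 ]
r2 -> r2 − 2·r1
  [ 1   -3  0   9   0 ]
  [ 0    1  0  -2   0 ]
  [ 0    0  1  -1   0 ]
  [ 2  -12  3  27  -1 ]
r4 -> r4 − 2·r1
  [ 1  -3  0   9   0 ]
  [ 0   1  0  -2   0 ]
  [ 0   0  1  -1   0 ]
  [ 0  -6  3   9  -1 ]
r4 -> r4 + 6·r2
  [ 1  -3  0   9   0 ]
  [ 0   1  0  -2   0 ]
  [ 0   0  1  -1   0 ]
  [ 0   0  3  -3  -1 ]
r4 -> r4 − 3·r3
  [ 1  -3  0   9   0 ]
  [ 0   1  0  -2   0 ]
  [ 0   0  1  -1   0 ]
  [ 0   0  0   0  -1 ]
r4 -> -1·r4
  [ 1  -3  0   9  0 ]
  [ 0   1  0  -2  0 ]
  [ 0   0  1  -1  0 ]
  [ 0   0  0   0  1 ]
r1 -> r1 + 3·r2
  [ 1  0  0   3  0 ]
  [ 0  1  0  -2  0 ]
  [ 0  0  1  -1  0 ]
  [ 0  0  0   0  1 ]
The reduced form has 4 nonzero rows.

rank = 4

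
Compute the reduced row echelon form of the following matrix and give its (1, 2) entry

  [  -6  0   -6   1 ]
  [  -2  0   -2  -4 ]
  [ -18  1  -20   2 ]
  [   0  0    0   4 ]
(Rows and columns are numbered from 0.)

-2

R1 := -1/6·R1
  [   1  0    1  -1/6 ]
  [  -2  0   -2    -4 ]
  [ -18  1  -20     2 ]
  [   0  0    0     4 ]
R2 := R2 + 2·R1
  [   1  0    1   -1/6 ]
  [   0  0    0  -13/3 ]
  [ -18  1  -20      2 ]
  [   0  0    0      4 ]
R3 := R3 + 18·R1
  [ 1  0   1   -1/6 ]
  [ 0  0   0  -13/3 ]
  [ 0  1  -2     -1 ]
  [ 0  0   0      4 ]
R2 <=> R3
  [ 1  0   1   -1/6 ]
  [ 0  1  -2     -1 ]
  [ 0  0   0  -13/3 ]
  [ 0  0   0      4 ]
R3 := -3/13·R3
  [ 1  0   1  -1/6 ]
  [ 0  1  -2    -1 ]
  [ 0  0   0     1 ]
  [ 0  0   0     4 ]
R4 := R4 − 4·R3
  [ 1  0   1  -1/6 ]
  [ 0  1  -2    -1 ]
  [ 0  0   0     1 ]
  [ 0  0   0     0 ]
R2 := R2 + R3
  [ 1  0   1  -1/6 ]
  [ 0  1  -2     0 ]
  [ 0  0   0     1 ]
  [ 0  0   0     0 ]
R1 := R1 + 1/6·R3
  [ 1  0   1  0 ]
  [ 0  1  -2  0 ]
  [ 0  0   0  1 ]
  [ 0  0   0  0 ]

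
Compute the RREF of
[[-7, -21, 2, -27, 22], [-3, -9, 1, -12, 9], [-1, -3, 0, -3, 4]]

[[1, 3, 0, 3, -4], [0, 0, 1, -3, -3], [0, 0, 0, 0, 0]]

R1 := -1/7·R1
  [  1   3  -2/7  27/7  -22/7 ]
  [ -3  -9     1   -12      9 ]
  [ -1  -3     0    -3      4 ]
R2 := R2 + 3·R1
  [  1   3  -2/7  27/7  -22/7 ]
  [  0   0   1/7  -3/7   -3/7 ]
  [ -1  -3     0    -3      4 ]
R3 := R3 + R1
  [ 1  3  -2/7  27/7  -22/7 ]
  [ 0  0   1/7  -3/7   -3/7 ]
  [ 0  0  -2/7   6/7    6/7 ]
R2 := 7·R2
  [ 1  3  -2/7  27/7  -22/7 ]
  [ 0  0     1    -3     -3 ]
  [ 0  0  -2/7   6/7    6/7 ]
R3 := R3 + 2/7·R2
  [ 1  3  -2/7  27/7  -22/7 ]
  [ 0  0     1    -3     -3 ]
  [ 0  0     0     0      0 ]
R1 := R1 + 2/7·R2
  [ 1  3  0   3  -4 ]
  [ 0  0  1  -3  -3 ]
  [ 0  0  0   0   0 ]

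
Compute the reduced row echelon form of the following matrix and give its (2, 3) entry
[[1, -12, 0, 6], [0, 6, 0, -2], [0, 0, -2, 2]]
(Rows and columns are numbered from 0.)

r2 := 1/6·r2
  [ 1  -12   0     6 ]
  [ 0    1   0  -1/3 ]
  [ 0    0  -2     2 ]
r3 := -1/2·r3
  [ 1  -12  0     6 ]
  [ 0    1  0  -1/3 ]
  [ 0    0  1    -1 ]
r1 := r1 + 12·r2
  [ 1  0  0     2 ]
  [ 0  1  0  -1/3 ]
  [ 0  0  1    -1 ]

-1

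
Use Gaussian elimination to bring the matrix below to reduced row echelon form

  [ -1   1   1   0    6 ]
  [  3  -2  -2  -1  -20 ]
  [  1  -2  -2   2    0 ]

[[1, 0, 0, 0, -4], [0, 1, 1, 0, 2], [0, 0, 0, 1, 4]]

ρ1 := -1·ρ1
  [ 1  -1  -1   0   -6 ]
  [ 3  -2  -2  -1  -20 ]
  [ 1  -2  -2   2    0 ]
ρ2 := ρ2 − 3·ρ1
  [ 1  -1  -1   0  -6 ]
  [ 0   1   1  -1  -2 ]
  [ 1  -2  -2   2   0 ]
ρ3 := ρ3 − ρ1
  [ 1  -1  -1   0  -6 ]
  [ 0   1   1  -1  -2 ]
  [ 0  -1  -1   2   6 ]
ρ3 := ρ3 + ρ2
  [ 1  -1  -1   0  -6 ]
  [ 0   1   1  -1  -2 ]
  [ 0   0   0   1   4 ]
ρ2 := ρ2 + ρ3
  [ 1  -1  -1  0  -6 ]
  [ 0   1   1  0   2 ]
  [ 0   0   0  1   4 ]
ρ1 := ρ1 + ρ2
  [ 1  0  0  0  -4 ]
  [ 0  1  1  0   2 ]
  [ 0  0  0  1   4 ]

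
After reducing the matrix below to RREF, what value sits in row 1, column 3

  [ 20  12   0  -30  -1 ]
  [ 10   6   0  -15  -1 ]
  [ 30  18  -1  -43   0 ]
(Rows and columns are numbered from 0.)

-2

Multiply ρ1 by 1/20.
  [  1  3/5   0  -3/2  -1/20 ]
  [ 10    6   0   -15     -1 ]
  [ 30   18  -1   -43      0 ]
Subtract 10 times ρ1 from ρ2.
  [  1  3/5   0  -3/2  -1/20 ]
  [  0    0   0     0   -1/2 ]
  [ 30   18  -1   -43      0 ]
Subtract 30 times ρ1 from ρ3.
  [ 1  3/5   0  -3/2  -1/20 ]
  [ 0    0   0     0   -1/2 ]
  [ 0    0  -1     2    3/2 ]
Swap ρ2 and ρ3.
  [ 1  3/5   0  -3/2  -1/20 ]
  [ 0    0  -1     2    3/2 ]
  [ 0    0   0     0   -1/2 ]
Multiply ρ2 by -1.
  [ 1  3/5  0  -3/2  -1/20 ]
  [ 0    0  1    -2   -3/2 ]
  [ 0    0  0     0   -1/2 ]
Multiply ρ3 by -2.
  [ 1  3/5  0  -3/2  -1/20 ]
  [ 0    0  1    -2   -3/2 ]
  [ 0    0  0     0      1 ]
Add 3/2 times ρ3 to ρ2.
  [ 1  3/5  0  -3/2  -1/20 ]
  [ 0    0  1    -2      0 ]
  [ 0    0  0     0      1 ]
Add 1/20 times ρ3 to ρ1.
  [ 1  3/5  0  -3/2  0 ]
  [ 0    0  1    -2  0 ]
  [ 0    0  0     0  1 ]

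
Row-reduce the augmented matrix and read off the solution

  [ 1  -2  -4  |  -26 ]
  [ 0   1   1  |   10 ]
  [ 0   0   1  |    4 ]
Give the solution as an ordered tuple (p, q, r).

Subtract R3 from R2.
Add 4 times R3 to R1.
Add 2 times R2 to R1.
Reading off the last column: p = 2, q = 6, r = 4.

(2, 6, 4)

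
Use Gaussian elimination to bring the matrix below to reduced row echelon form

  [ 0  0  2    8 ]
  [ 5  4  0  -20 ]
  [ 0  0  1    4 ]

[[1, 4/5, 0, -4], [0, 0, 1, 4], [0, 0, 0, 0]]

Swap R1 and R2.
  [ 5  4  0  -20 ]
  [ 0  0  2    8 ]
  [ 0  0  1    4 ]
Multiply R1 by 1/5.
  [ 1  4/5  0  -4 ]
  [ 0    0  2   8 ]
  [ 0    0  1   4 ]
Multiply R2 by 1/2.
  [ 1  4/5  0  -4 ]
  [ 0    0  1   4 ]
  [ 0    0  1   4 ]
Subtract R2 from R3.
  [ 1  4/5  0  -4 ]
  [ 0    0  1   4 ]
  [ 0    0  0   0 ]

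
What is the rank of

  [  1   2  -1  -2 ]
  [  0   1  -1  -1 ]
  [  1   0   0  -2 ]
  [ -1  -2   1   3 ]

R3 → R3 − R1
R4 → R4 + R1
R3 → R3 + 2·R2
R3 → -1·R3
R3 → R3 − 2·R4
R2 → R2 + R4
R1 → R1 + 2·R4
R2 → R2 + R3
R1 → R1 + R3
R1 → R1 − 2·R2
The reduced form has 4 nonzero rows.

rank = 4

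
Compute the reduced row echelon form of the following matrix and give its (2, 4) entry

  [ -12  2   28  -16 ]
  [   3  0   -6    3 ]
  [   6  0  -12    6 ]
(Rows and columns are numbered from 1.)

-2

Multiply R1 by -1/12.
  [ 1  -1/6  -7/3  4/3 ]
  [ 3     0    -6    3 ]
  [ 6     0   -12    6 ]
Subtract 3 times R1 from R2.
  [ 1  -1/6  -7/3  4/3 ]
  [ 0   1/2     1   -1 ]
  [ 6     0   -12    6 ]
Subtract 6 times R1 from R3.
  [ 1  -1/6  -7/3  4/3 ]
  [ 0   1/2     1   -1 ]
  [ 0     1     2   -2 ]
Multiply R2 by 2.
  [ 1  -1/6  -7/3  4/3 ]
  [ 0     1     2   -2 ]
  [ 0     1     2   -2 ]
Subtract R2 from R3.
  [ 1  -1/6  -7/3  4/3 ]
  [ 0     1     2   -2 ]
  [ 0     0     0    0 ]
Add 1/6 times R2 to R1.
  [ 1  0  -2   1 ]
  [ 0  1   2  -2 ]
  [ 0  0   0   0 ]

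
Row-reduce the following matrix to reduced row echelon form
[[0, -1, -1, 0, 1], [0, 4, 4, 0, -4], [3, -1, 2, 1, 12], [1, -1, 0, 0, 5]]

R1 ↔ R3
  [ 3  -1   2  1  12 ]
  [ 0   4   4  0  -4 ]
  [ 0  -1  -1  0   1 ]
  [ 1  -1   0  0   5 ]
R1 → 1/3·R1
  [ 1  -1/3  2/3  1/3   4 ]
  [ 0     4    4    0  -4 ]
  [ 0    -1   -1    0   1 ]
  [ 1    -1    0    0   5 ]
R4 → R4 − R1
  [ 1  -1/3   2/3   1/3   4 ]
  [ 0     4     4     0  -4 ]
  [ 0    -1    -1     0   1 ]
  [ 0  -2/3  -2/3  -1/3   1 ]
R2 → 1/4·R2
  [ 1  -1/3   2/3   1/3   4 ]
  [ 0     1     1     0  -1 ]
  [ 0    -1    -1     0   1 ]
  [ 0  -2/3  -2/3  -1/3   1 ]
R3 → R3 + R2
  [ 1  -1/3   2/3   1/3   4 ]
  [ 0     1     1     0  -1 ]
  [ 0     0     0     0   0 ]
  [ 0  -2/3  -2/3  -1/3   1 ]
R4 → R4 + 2/3·R2
  [ 1  -1/3  2/3   1/3    4 ]
  [ 0     1    1     0   -1 ]
  [ 0     0    0     0    0 ]
  [ 0     0    0  -1/3  1/3 ]
R3 ↔ R4
  [ 1  -1/3  2/3   1/3    4 ]
  [ 0     1    1     0   -1 ]
  [ 0     0    0  -1/3  1/3 ]
  [ 0     0    0     0    0 ]
R3 → -3·R3
  [ 1  -1/3  2/3  1/3   4 ]
  [ 0     1    1    0  -1 ]
  [ 0     0    0    1  -1 ]
  [ 0     0    0    0   0 ]
R1 → R1 − 1/3·R3
  [ 1  -1/3  2/3  0  13/3 ]
  [ 0     1    1  0    -1 ]
  [ 0     0    0  1    -1 ]
  [ 0     0    0  0     0 ]
R1 → R1 + 1/3·R2
  [ 1  0  1  0   4 ]
  [ 0  1  1  0  -1 ]
  [ 0  0  0  1  -1 ]
  [ 0  0  0  0   0 ]

[[1, 0, 1, 0, 4], [0, 1, 1, 0, -1], [0, 0, 0, 1, -1], [0, 0, 0, 0, 0]]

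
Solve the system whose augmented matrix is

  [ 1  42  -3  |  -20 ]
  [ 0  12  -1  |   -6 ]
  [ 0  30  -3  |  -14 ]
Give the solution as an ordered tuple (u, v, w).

(2, -2/3, -2)

r2 → 1/12·r2
  [ 1  42     -3  |   -20 ]
  [ 0   1  -1/12  |  -1/2 ]
  [ 0  30     -3  |   -14 ]
r3 → r3 − 30·r2
  [ 1  42     -3  |   -20 ]
  [ 0   1  -1/12  |  -1/2 ]
  [ 0   0   -1/2  |     1 ]
r3 → -2·r3
  [ 1  42     -3  |   -20 ]
  [ 0   1  -1/12  |  -1/2 ]
  [ 0   0      1  |    -2 ]
r2 → r2 + 1/12·r3
  [ 1  42  -3  |   -20 ]
  [ 0   1   0  |  -2/3 ]
  [ 0   0   1  |    -2 ]
r1 → r1 + 3·r3
  [ 1  42  0  |   -26 ]
  [ 0   1  0  |  -2/3 ]
  [ 0   0  1  |    -2 ]
r1 → r1 − 42·r2
  [ 1  0  0  |     2 ]
  [ 0  1  0  |  -2/3 ]
  [ 0  0  1  |    -2 ]
Reading off the last column: u = 2, v = -2/3, w = -2.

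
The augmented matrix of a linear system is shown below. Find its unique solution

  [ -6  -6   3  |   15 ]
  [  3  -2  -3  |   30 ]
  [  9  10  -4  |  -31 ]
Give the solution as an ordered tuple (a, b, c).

R1 -> -1/6·R1
R2 -> R2 − 3·R1
R3 -> R3 − 9·R1
R2 -> -1/5·R2
R3 -> R3 − R2
R3 -> 5·R3
R2 -> R2 − 3/10·R3
R1 -> R1 + 1/2·R3
R1 -> R1 − R2
Reading off the last column: a = 1, b = -6, c = -5.

(1, -6, -5)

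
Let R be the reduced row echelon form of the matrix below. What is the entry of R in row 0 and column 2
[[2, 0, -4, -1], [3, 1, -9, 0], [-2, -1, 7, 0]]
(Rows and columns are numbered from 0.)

r1 -> 1/2·r1
r2 -> r2 − 3·r1
r3 -> r3 + 2·r1
r3 -> r3 + r2
r3 -> 2·r3
r2 -> r2 − 3/2·r3
r1 -> r1 + 1/2·r3

-2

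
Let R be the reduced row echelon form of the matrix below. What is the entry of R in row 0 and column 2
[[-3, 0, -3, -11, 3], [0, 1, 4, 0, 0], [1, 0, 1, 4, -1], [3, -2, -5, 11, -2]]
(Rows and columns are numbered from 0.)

1

R1 ← -1/3·R1
  [ 1   0   1  11/3  -1 ]
  [ 0   1   4     0   0 ]
  [ 1   0   1     4  -1 ]
  [ 3  -2  -5    11  -2 ]
R3 ← R3 − R1
  [ 1   0   1  11/3  -1 ]
  [ 0   1   4     0   0 ]
  [ 0   0   0   1/3   0 ]
  [ 3  -2  -5    11  -2 ]
R4 ← R4 − 3·R1
  [ 1   0   1  11/3  -1 ]
  [ 0   1   4     0   0 ]
  [ 0   0   0   1/3   0 ]
  [ 0  -2  -8     0   1 ]
R4 ← R4 + 2·R2
  [ 1  0  1  11/3  -1 ]
  [ 0  1  4     0   0 ]
  [ 0  0  0   1/3   0 ]
  [ 0  0  0     0   1 ]
R3 ← 3·R3
  [ 1  0  1  11/3  -1 ]
  [ 0  1  4     0   0 ]
  [ 0  0  0     1   0 ]
  [ 0  0  0     0   1 ]
R1 ← R1 + R4
  [ 1  0  1  11/3  0 ]
  [ 0  1  4     0  0 ]
  [ 0  0  0     1  0 ]
  [ 0  0  0     0  1 ]
R1 ← R1 − 11/3·R3
  [ 1  0  1  0  0 ]
  [ 0  1  4  0  0 ]
  [ 0  0  0  1  0 ]
  [ 0  0  0  0  1 ]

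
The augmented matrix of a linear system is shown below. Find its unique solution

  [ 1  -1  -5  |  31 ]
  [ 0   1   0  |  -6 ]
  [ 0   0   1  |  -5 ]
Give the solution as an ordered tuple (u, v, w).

ρ1 -> ρ1 + 5·ρ3
  [ 1  -1  0  |   6 ]
  [ 0   1  0  |  -6 ]
  [ 0   0  1  |  -5 ]
ρ1 -> ρ1 + ρ2
  [ 1  0  0  |   0 ]
  [ 0  1  0  |  -6 ]
  [ 0  0  1  |  -5 ]
Reading off the last column: u = 0, v = -6, w = -5.

(0, -6, -5)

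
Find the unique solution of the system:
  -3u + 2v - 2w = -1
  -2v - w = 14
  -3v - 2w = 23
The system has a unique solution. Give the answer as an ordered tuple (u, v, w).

(-1/3, -5, -4)

Form the augmented matrix and row-reduce:
  [ -3   2  -2  |  -1 ]
  [  0  -2  -1  |  14 ]
  [  0  -3  -2  |  23 ]
R1 -> -1/3·R1
  [ 1  -2/3  2/3  |  1/3 ]
  [ 0    -2   -1  |   14 ]
  [ 0    -3   -2  |   23 ]
R2 -> -1/2·R2
  [ 1  -2/3  2/3  |  1/3 ]
  [ 0     1  1/2  |   -7 ]
  [ 0    -3   -2  |   23 ]
R3 -> R3 + 3·R2
  [ 1  -2/3   2/3  |  1/3 ]
  [ 0     1   1/2  |   -7 ]
  [ 0     0  -1/2  |    2 ]
R3 -> -2·R3
  [ 1  -2/3  2/3  |  1/3 ]
  [ 0     1  1/2  |   -7 ]
  [ 0     0    1  |   -4 ]
R2 -> R2 − 1/2·R3
  [ 1  -2/3  2/3  |  1/3 ]
  [ 0     1    0  |   -5 ]
  [ 0     0    1  |   -4 ]
R1 -> R1 − 2/3·R3
  [ 1  -2/3  0  |   3 ]
  [ 0     1  0  |  -5 ]
  [ 0     0  1  |  -4 ]
R1 -> R1 + 2/3·R2
  [ 1  0  0  |  -1/3 ]
  [ 0  1  0  |    -5 ]
  [ 0  0  1  |    -4 ]
Reading off the last column: u = -1/3, v = -5, w = -4.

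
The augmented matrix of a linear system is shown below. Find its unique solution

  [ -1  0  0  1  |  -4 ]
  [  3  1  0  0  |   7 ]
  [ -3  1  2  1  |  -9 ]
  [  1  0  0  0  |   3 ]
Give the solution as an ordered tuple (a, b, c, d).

(3, -2, 3/2, -1)

Multiply R1 by -1.
  [  1  0  0  -1  |   4 ]
  [  3  1  0   0  |   7 ]
  [ -3  1  2   1  |  -9 ]
  [  1  0  0   0  |   3 ]
Subtract 3 times R1 from R2.
  [  1  0  0  -1  |   4 ]
  [  0  1  0   3  |  -5 ]
  [ -3  1  2   1  |  -9 ]
  [  1  0  0   0  |   3 ]
Add 3 times R1 to R3.
  [ 1  0  0  -1  |   4 ]
  [ 0  1  0   3  |  -5 ]
  [ 0  1  2  -2  |   3 ]
  [ 1  0  0   0  |   3 ]
Subtract R1 from R4.
  [ 1  0  0  -1  |   4 ]
  [ 0  1  0   3  |  -5 ]
  [ 0  1  2  -2  |   3 ]
  [ 0  0  0   1  |  -1 ]
Subtract R2 from R3.
  [ 1  0  0  -1  |   4 ]
  [ 0  1  0   3  |  -5 ]
  [ 0  0  2  -5  |   8 ]
  [ 0  0  0   1  |  -1 ]
Multiply R3 by 1/2.
  [ 1  0  0    -1  |   4 ]
  [ 0  1  0     3  |  -5 ]
  [ 0  0  1  -5/2  |   4 ]
  [ 0  0  0     1  |  -1 ]
Add 5/2 times R4 to R3.
  [ 1  0  0  -1  |    4 ]
  [ 0  1  0   3  |   -5 ]
  [ 0  0  1   0  |  3/2 ]
  [ 0  0  0   1  |   -1 ]
Subtract 3 times R4 from R2.
  [ 1  0  0  -1  |    4 ]
  [ 0  1  0   0  |   -2 ]
  [ 0  0  1   0  |  3/2 ]
  [ 0  0  0   1  |   -1 ]
Add R4 to R1.
  [ 1  0  0  0  |    3 ]
  [ 0  1  0  0  |   -2 ]
  [ 0  0  1  0  |  3/2 ]
  [ 0  0  0  1  |   -1 ]
Reading off the last column: a = 3, b = -2, c = 3/2, d = -1.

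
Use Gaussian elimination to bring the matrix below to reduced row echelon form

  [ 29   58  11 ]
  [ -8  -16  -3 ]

[[1, 2, 0], [0, 0, 1]]

r1 := 1/29·r1
r2 := r2 + 8·r1
r2 := 29·r2
r1 := r1 − 11/29·r2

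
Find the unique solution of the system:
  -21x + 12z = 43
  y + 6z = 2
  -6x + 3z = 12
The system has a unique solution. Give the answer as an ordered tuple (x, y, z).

(-5/3, -2, 2/3)

Form the augmented matrix and row-reduce:
  [ -21  0  12  |  43 ]
  [   0  1   6  |   2 ]
  [  -6  0   3  |  12 ]
r1 := -1/21·r1
  [  1  0  -4/7  |  -43/21 ]
  [  0  1     6  |       2 ]
  [ -6  0     3  |      12 ]
r3 := r3 + 6·r1
  [ 1  0  -4/7  |  -43/21 ]
  [ 0  1     6  |       2 ]
  [ 0  0  -3/7  |    -2/7 ]
r3 := -7/3·r3
  [ 1  0  -4/7  |  -43/21 ]
  [ 0  1     6  |       2 ]
  [ 0  0     1  |     2/3 ]
r2 := r2 − 6·r3
  [ 1  0  -4/7  |  -43/21 ]
  [ 0  1     0  |      -2 ]
  [ 0  0     1  |     2/3 ]
r1 := r1 + 4/7·r3
  [ 1  0  0  |  -5/3 ]
  [ 0  1  0  |    -2 ]
  [ 0  0  1  |   2/3 ]
Reading off the last column: x = -5/3, y = -2, z = 2/3.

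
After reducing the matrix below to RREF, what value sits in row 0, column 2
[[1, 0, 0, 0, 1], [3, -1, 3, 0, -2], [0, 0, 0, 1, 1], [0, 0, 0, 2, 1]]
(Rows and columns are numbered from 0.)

0

Subtract 3 times ρ1 from ρ2.
  [ 1   0  0  0   1 ]
  [ 0  -1  3  0  -5 ]
  [ 0   0  0  1   1 ]
  [ 0   0  0  2   1 ]
Multiply ρ2 by -1.
  [ 1  0   0  0  1 ]
  [ 0  1  -3  0  5 ]
  [ 0  0   0  1  1 ]
  [ 0  0   0  2  1 ]
Subtract 2 times ρ3 from ρ4.
  [ 1  0   0  0   1 ]
  [ 0  1  -3  0   5 ]
  [ 0  0   0  1   1 ]
  [ 0  0   0  0  -1 ]
Multiply ρ4 by -1.
  [ 1  0   0  0  1 ]
  [ 0  1  -3  0  5 ]
  [ 0  0   0  1  1 ]
  [ 0  0   0  0  1 ]
Subtract ρ4 from ρ3.
  [ 1  0   0  0  1 ]
  [ 0  1  -3  0  5 ]
  [ 0  0   0  1  0 ]
  [ 0  0   0  0  1 ]
Subtract 5 times ρ4 from ρ2.
  [ 1  0   0  0  1 ]
  [ 0  1  -3  0  0 ]
  [ 0  0   0  1  0 ]
  [ 0  0   0  0  1 ]
Subtract ρ4 from ρ1.
  [ 1  0   0  0  0 ]
  [ 0  1  -3  0  0 ]
  [ 0  0   0  1  0 ]
  [ 0  0   0  0  1 ]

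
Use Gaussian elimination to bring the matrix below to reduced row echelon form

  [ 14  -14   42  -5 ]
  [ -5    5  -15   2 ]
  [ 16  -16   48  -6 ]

Multiply R1 by 1/14.
  [  1   -1    3  -5/14 ]
  [ -5    5  -15      2 ]
  [ 16  -16   48     -6 ]
Add 5 times R1 to R2.
  [  1   -1   3  -5/14 ]
  [  0    0   0   3/14 ]
  [ 16  -16  48     -6 ]
Subtract 16 times R1 from R3.
  [ 1  -1  3  -5/14 ]
  [ 0   0  0   3/14 ]
  [ 0   0  0   -2/7 ]
Multiply R2 by 14/3.
  [ 1  -1  3  -5/14 ]
  [ 0   0  0      1 ]
  [ 0   0  0   -2/7 ]
Add 2/7 times R2 to R3.
  [ 1  -1  3  -5/14 ]
  [ 0   0  0      1 ]
  [ 0   0  0      0 ]
Add 5/14 times R2 to R1.
  [ 1  -1  3  0 ]
  [ 0   0  0  1 ]
  [ 0   0  0  0 ]

[[1, -1, 3, 0], [0, 0, 0, 1], [0, 0, 0, 0]]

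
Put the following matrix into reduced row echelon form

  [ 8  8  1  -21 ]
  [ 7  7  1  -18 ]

Multiply R1 by 1/8.
  [ 1  1  1/8  -21/8 ]
  [ 7  7    1    -18 ]
Subtract 7 times R1 from R2.
  [ 1  1  1/8  -21/8 ]
  [ 0  0  1/8    3/8 ]
Multiply R2 by 8.
  [ 1  1  1/8  -21/8 ]
  [ 0  0    1      3 ]
Subtract 1/8 times R2 from R1.
  [ 1  1  0  -3 ]
  [ 0  0  1   3 ]

[[1, 1, 0, -3], [0, 0, 1, 3]]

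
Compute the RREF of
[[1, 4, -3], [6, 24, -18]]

[[1, 4, -3], [0, 0, 0]]

r2 := r2 − 6·r1
  [ 1  4  -3 ]
  [ 0  0   0 ]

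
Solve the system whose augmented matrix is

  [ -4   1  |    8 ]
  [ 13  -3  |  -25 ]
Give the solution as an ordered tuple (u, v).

ρ1 → -1/4·ρ1
  [  1  -1/4  |   -2 ]
  [ 13    -3  |  -25 ]
ρ2 → ρ2 − 13·ρ1
  [ 1  -1/4  |  -2 ]
  [ 0   1/4  |   1 ]
ρ2 → 4·ρ2
  [ 1  -1/4  |  -2 ]
  [ 0     1  |   4 ]
ρ1 → ρ1 + 1/4·ρ2
  [ 1  0  |  -1 ]
  [ 0  1  |   4 ]
Reading off the last column: u = -1, v = 4.

(-1, 4)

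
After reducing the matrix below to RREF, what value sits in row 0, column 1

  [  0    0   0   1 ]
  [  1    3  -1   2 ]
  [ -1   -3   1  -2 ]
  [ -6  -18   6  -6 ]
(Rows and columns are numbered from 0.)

Swap ρ1 and ρ2.
  [  1    3  -1   2 ]
  [  0    0   0   1 ]
  [ -1   -3   1  -2 ]
  [ -6  -18   6  -6 ]
Add ρ1 to ρ3.
  [  1    3  -1   2 ]
  [  0    0   0   1 ]
  [  0    0   0   0 ]
  [ -6  -18   6  -6 ]
Add 6 times ρ1 to ρ4.
  [ 1  3  -1  2 ]
  [ 0  0   0  1 ]
  [ 0  0   0  0 ]
  [ 0  0   0  6 ]
Subtract 6 times ρ2 from ρ4.
  [ 1  3  -1  2 ]
  [ 0  0   0  1 ]
  [ 0  0   0  0 ]
  [ 0  0   0  0 ]
Subtract 2 times ρ2 from ρ1.
  [ 1  3  -1  0 ]
  [ 0  0   0  1 ]
  [ 0  0   0  0 ]
  [ 0  0   0  0 ]

3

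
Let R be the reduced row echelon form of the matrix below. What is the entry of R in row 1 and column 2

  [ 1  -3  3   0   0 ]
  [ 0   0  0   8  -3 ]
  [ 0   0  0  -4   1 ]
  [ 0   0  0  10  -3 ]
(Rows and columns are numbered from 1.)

Multiply R2 by 1/8.
Add 4 times R2 to R3.
Subtract 10 times R2 from R4.
Multiply R3 by -2.
Subtract 3/4 times R3 from R4.
Add 3/8 times R3 to R2.

-3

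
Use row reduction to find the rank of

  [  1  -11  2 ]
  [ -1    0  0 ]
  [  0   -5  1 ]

rank = 3

R2 -> R2 + R1
  [ 1  -11  2 ]
  [ 0  -11  2 ]
  [ 0   -5  1 ]
R2 -> -1/11·R2
  [ 1  -11      2 ]
  [ 0    1  -2/11 ]
  [ 0   -5      1 ]
R3 -> R3 + 5·R2
  [ 1  -11      2 ]
  [ 0    1  -2/11 ]
  [ 0    0   1/11 ]
R3 -> 11·R3
  [ 1  -11      2 ]
  [ 0    1  -2/11 ]
  [ 0    0      1 ]
R2 -> R2 + 2/11·R3
  [ 1  -11  2 ]
  [ 0    1  0 ]
  [ 0    0  1 ]
R1 -> R1 − 2·R3
  [ 1  -11  0 ]
  [ 0    1  0 ]
  [ 0    0  1 ]
R1 -> R1 + 11·R2
  [ 1  0  0 ]
  [ 0  1  0 ]
  [ 0  0  1 ]
The reduced form has 3 nonzero rows.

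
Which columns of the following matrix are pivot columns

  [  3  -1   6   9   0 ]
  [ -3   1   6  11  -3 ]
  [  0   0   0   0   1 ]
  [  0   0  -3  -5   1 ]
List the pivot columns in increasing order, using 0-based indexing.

R1 ← 1/3·R1
  [  1  -1/3   2   3   0 ]
  [ -3     1   6  11  -3 ]
  [  0     0   0   0   1 ]
  [  0     0  -3  -5   1 ]
R2 ← R2 + 3·R1
  [ 1  -1/3   2   3   0 ]
  [ 0     0  12  20  -3 ]
  [ 0     0   0   0   1 ]
  [ 0     0  -3  -5   1 ]
R2 ← 1/12·R2
  [ 1  -1/3   2    3     0 ]
  [ 0     0   1  5/3  -1/4 ]
  [ 0     0   0    0     1 ]
  [ 0     0  -3   -5     1 ]
R4 ← R4 + 3·R2
  [ 1  -1/3  2    3     0 ]
  [ 0     0  1  5/3  -1/4 ]
  [ 0     0  0    0     1 ]
  [ 0     0  0    0   1/4 ]
R4 ← R4 − 1/4·R3
  [ 1  -1/3  2    3     0 ]
  [ 0     0  1  5/3  -1/4 ]
  [ 0     0  0    0     1 ]
  [ 0     0  0    0     0 ]
R2 ← R2 + 1/4·R3
  [ 1  -1/3  2    3  0 ]
  [ 0     0  1  5/3  0 ]
  [ 0     0  0    0  1 ]
  [ 0     0  0    0  0 ]
R1 ← R1 − 2·R2
  [ 1  -1/3  0  -1/3  0 ]
  [ 0     0  1   5/3  0 ]
  [ 0     0  0     0  1 ]
  [ 0     0  0     0  0 ]
Pivot columns are the columns containing a leading 1.

0, 2, 4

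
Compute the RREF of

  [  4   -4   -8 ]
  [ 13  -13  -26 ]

R1 -> 1/4·R1
  [  1   -1   -2 ]
  [ 13  -13  -26 ]
R2 -> R2 − 13·R1
  [ 1  -1  -2 ]
  [ 0   0   0 ]

[[1, -1, -2], [0, 0, 0]]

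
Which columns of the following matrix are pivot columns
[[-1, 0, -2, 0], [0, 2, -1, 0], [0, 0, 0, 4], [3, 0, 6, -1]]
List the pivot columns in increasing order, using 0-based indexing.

ρ1 := -1·ρ1
ρ4 := ρ4 − 3·ρ1
ρ2 := 1/2·ρ2
ρ3 := 1/4·ρ3
ρ4 := ρ4 + ρ3
Pivot columns are the columns containing a leading 1.

0, 1, 3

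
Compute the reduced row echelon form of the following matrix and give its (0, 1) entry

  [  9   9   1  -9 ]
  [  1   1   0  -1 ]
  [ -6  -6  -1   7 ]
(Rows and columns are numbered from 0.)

1

R1 -> 1/9·R1
  [  1   1  1/9  -1 ]
  [  1   1    0  -1 ]
  [ -6  -6   -1   7 ]
R2 -> R2 − R1
  [  1   1   1/9  -1 ]
  [  0   0  -1/9   0 ]
  [ -6  -6    -1   7 ]
R3 -> R3 + 6·R1
  [ 1  1   1/9  -1 ]
  [ 0  0  -1/9   0 ]
  [ 0  0  -1/3   1 ]
R2 -> -9·R2
  [ 1  1   1/9  -1 ]
  [ 0  0     1   0 ]
  [ 0  0  -1/3   1 ]
R3 -> R3 + 1/3·R2
  [ 1  1  1/9  -1 ]
  [ 0  0    1   0 ]
  [ 0  0    0   1 ]
R1 -> R1 + R3
  [ 1  1  1/9  0 ]
  [ 0  0    1  0 ]
  [ 0  0    0  1 ]
R1 -> R1 − 1/9·R2
  [ 1  1  0  0 ]
  [ 0  0  1  0 ]
  [ 0  0  0  1 ]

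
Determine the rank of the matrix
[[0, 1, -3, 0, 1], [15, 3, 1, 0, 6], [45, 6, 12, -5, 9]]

rank = 3

ρ1 <-> ρ2
  [ 15  3   1   0  6 ]
  [  0  1  -3   0  1 ]
  [ 45  6  12  -5  9 ]
ρ1 ← 1/15·ρ1
  [  1  1/5  1/15   0  2/5 ]
  [  0    1    -3   0    1 ]
  [ 45    6    12  -5    9 ]
ρ3 ← ρ3 − 45·ρ1
  [ 1  1/5  1/15   0  2/5 ]
  [ 0    1    -3   0    1 ]
  [ 0   -3     9  -5   -9 ]
ρ3 ← ρ3 + 3·ρ2
  [ 1  1/5  1/15   0  2/5 ]
  [ 0    1    -3   0    1 ]
  [ 0    0     0  -5   -6 ]
ρ3 ← -1/5·ρ3
  [ 1  1/5  1/15  0  2/5 ]
  [ 0    1    -3  0    1 ]
  [ 0    0     0  1  6/5 ]
ρ1 ← ρ1 − 1/5·ρ2
  [ 1  0  2/3  0  1/5 ]
  [ 0  1   -3  0    1 ]
  [ 0  0    0  1  6/5 ]
The reduced form has 3 nonzero rows.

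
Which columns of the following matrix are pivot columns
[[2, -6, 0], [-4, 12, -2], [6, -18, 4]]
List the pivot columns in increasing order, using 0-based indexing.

0, 2

R1 := 1/2·R1
R2 := R2 + 4·R1
R3 := R3 − 6·R1
R2 := -1/2·R2
R3 := R3 − 4·R2
Pivot columns are the columns containing a leading 1.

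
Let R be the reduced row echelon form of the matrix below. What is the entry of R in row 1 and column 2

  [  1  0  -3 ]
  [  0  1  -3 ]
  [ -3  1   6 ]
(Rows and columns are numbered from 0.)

-3

R3 ← R3 + 3·R1
  [ 1  0  -3 ]
  [ 0  1  -3 ]
  [ 0  1  -3 ]
R3 ← R3 − R2
  [ 1  0  -3 ]
  [ 0  1  -3 ]
  [ 0  0   0 ]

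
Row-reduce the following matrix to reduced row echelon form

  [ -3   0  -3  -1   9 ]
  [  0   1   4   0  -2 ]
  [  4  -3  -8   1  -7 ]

R1 → -1/3·R1
  [ 1   0   1  1/3  -3 ]
  [ 0   1   4    0  -2 ]
  [ 4  -3  -8    1  -7 ]
R3 → R3 − 4·R1
  [ 1   0    1   1/3  -3 ]
  [ 0   1    4     0  -2 ]
  [ 0  -3  -12  -1/3   5 ]
R3 → R3 + 3·R2
  [ 1  0  1   1/3  -3 ]
  [ 0  1  4     0  -2 ]
  [ 0  0  0  -1/3  -1 ]
R3 → -3·R3
  [ 1  0  1  1/3  -3 ]
  [ 0  1  4    0  -2 ]
  [ 0  0  0    1   3 ]
R1 → R1 − 1/3·R3
  [ 1  0  1  0  -4 ]
  [ 0  1  4  0  -2 ]
  [ 0  0  0  1   3 ]

[[1, 0, 1, 0, -4], [0, 1, 4, 0, -2], [0, 0, 0, 1, 3]]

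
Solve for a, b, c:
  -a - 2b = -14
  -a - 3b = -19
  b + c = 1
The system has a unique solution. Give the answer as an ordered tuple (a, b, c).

(4, 5, -4)

Form the augmented matrix and row-reduce:
  [ -1  -2  0  |  -14 ]
  [ -1  -3  0  |  -19 ]
  [  0   1  1  |    1 ]
Multiply R1 by -1.
  [  1   2  0  |   14 ]
  [ -1  -3  0  |  -19 ]
  [  0   1  1  |    1 ]
Add R1 to R2.
  [ 1   2  0  |  14 ]
  [ 0  -1  0  |  -5 ]
  [ 0   1  1  |   1 ]
Multiply R2 by -1.
  [ 1  2  0  |  14 ]
  [ 0  1  0  |   5 ]
  [ 0  1  1  |   1 ]
Subtract R2 from R3.
  [ 1  2  0  |  14 ]
  [ 0  1  0  |   5 ]
  [ 0  0  1  |  -4 ]
Subtract 2 times R2 from R1.
  [ 1  0  0  |   4 ]
  [ 0  1  0  |   5 ]
  [ 0  0  1  |  -4 ]
Reading off the last column: a = 4, b = 5, c = -4.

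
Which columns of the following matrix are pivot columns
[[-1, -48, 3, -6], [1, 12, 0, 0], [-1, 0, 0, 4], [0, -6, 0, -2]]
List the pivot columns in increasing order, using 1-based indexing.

ρ1 → -1·ρ1
ρ2 → ρ2 − ρ1
ρ3 → ρ3 + ρ1
ρ2 → -1/36·ρ2
ρ3 → ρ3 − 48·ρ2
ρ4 → ρ4 + 6·ρ2
ρ4 → ρ4 + 1/2·ρ3
ρ2 → ρ2 + 1/12·ρ3
ρ1 → ρ1 + 3·ρ3
ρ1 → ρ1 − 48·ρ2
Pivot columns are the columns containing a leading 1.

1, 2, 3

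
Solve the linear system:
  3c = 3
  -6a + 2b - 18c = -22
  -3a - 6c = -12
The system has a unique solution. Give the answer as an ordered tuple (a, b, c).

Form the augmented matrix and row-reduce:
  [  0  0    3  |    3 ]
  [ -6  2  -18  |  -22 ]
  [ -3  0   -6  |  -12 ]
r1 <-> r2
  [ -6  2  -18  |  -22 ]
  [  0  0    3  |    3 ]
  [ -3  0   -6  |  -12 ]
r1 -> -1/6·r1
  [  1  -1/3   3  |  11/3 ]
  [  0     0   3  |     3 ]
  [ -3     0  -6  |   -12 ]
r3 -> r3 + 3·r1
  [ 1  -1/3  3  |  11/3 ]
  [ 0     0  3  |     3 ]
  [ 0    -1  3  |    -1 ]
r2 <-> r3
  [ 1  -1/3  3  |  11/3 ]
  [ 0    -1  3  |    -1 ]
  [ 0     0  3  |     3 ]
r2 -> -1·r2
  [ 1  -1/3   3  |  11/3 ]
  [ 0     1  -3  |     1 ]
  [ 0     0   3  |     3 ]
r3 -> 1/3·r3
  [ 1  -1/3   3  |  11/3 ]
  [ 0     1  -3  |     1 ]
  [ 0     0   1  |     1 ]
r2 -> r2 + 3·r3
  [ 1  -1/3  3  |  11/3 ]
  [ 0     1  0  |     4 ]
  [ 0     0  1  |     1 ]
r1 -> r1 − 3·r3
  [ 1  -1/3  0  |  2/3 ]
  [ 0     1  0  |    4 ]
  [ 0     0  1  |    1 ]
r1 -> r1 + 1/3·r2
  [ 1  0  0  |  2 ]
  [ 0  1  0  |  4 ]
  [ 0  0  1  |  1 ]
Reading off the last column: a = 2, b = 4, c = 1.

(2, 4, 1)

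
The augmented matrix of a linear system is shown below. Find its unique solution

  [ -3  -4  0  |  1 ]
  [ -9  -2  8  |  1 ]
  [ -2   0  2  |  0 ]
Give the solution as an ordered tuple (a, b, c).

(1, -1, 1)

r1 := -1/3·r1
  [  1  4/3  0  |  -1/3 ]
  [ -9   -2  8  |     1 ]
  [ -2    0  2  |     0 ]
r2 := r2 + 9·r1
  [  1  4/3  0  |  -1/3 ]
  [  0   10  8  |    -2 ]
  [ -2    0  2  |     0 ]
r3 := r3 + 2·r1
  [ 1  4/3  0  |  -1/3 ]
  [ 0   10  8  |    -2 ]
  [ 0  8/3  2  |  -2/3 ]
r2 := 1/10·r2
  [ 1  4/3    0  |  -1/3 ]
  [ 0    1  4/5  |  -1/5 ]
  [ 0  8/3    2  |  -2/3 ]
r3 := r3 − 8/3·r2
  [ 1  4/3      0  |   -1/3 ]
  [ 0    1    4/5  |   -1/5 ]
  [ 0    0  -2/15  |  -2/15 ]
r3 := -15/2·r3
  [ 1  4/3    0  |  -1/3 ]
  [ 0    1  4/5  |  -1/5 ]
  [ 0    0    1  |     1 ]
r2 := r2 − 4/5·r3
  [ 1  4/3  0  |  -1/3 ]
  [ 0    1  0  |    -1 ]
  [ 0    0  1  |     1 ]
r1 := r1 − 4/3·r2
  [ 1  0  0  |   1 ]
  [ 0  1  0  |  -1 ]
  [ 0  0  1  |   1 ]
Reading off the last column: a = 1, b = -1, c = 1.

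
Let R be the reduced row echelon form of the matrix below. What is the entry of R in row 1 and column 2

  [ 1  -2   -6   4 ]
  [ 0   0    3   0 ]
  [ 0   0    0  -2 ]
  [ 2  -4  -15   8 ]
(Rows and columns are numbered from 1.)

R4 → R4 − 2·R1
  [ 1  -2  -6   4 ]
  [ 0   0   3   0 ]
  [ 0   0   0  -2 ]
  [ 0   0  -3   0 ]
R2 → 1/3·R2
  [ 1  -2  -6   4 ]
  [ 0   0   1   0 ]
  [ 0   0   0  -2 ]
  [ 0   0  -3   0 ]
R4 → R4 + 3·R2
  [ 1  -2  -6   4 ]
  [ 0   0   1   0 ]
  [ 0   0   0  -2 ]
  [ 0   0   0   0 ]
R3 → -1/2·R3
  [ 1  -2  -6  4 ]
  [ 0   0   1  0 ]
  [ 0   0   0  1 ]
  [ 0   0   0  0 ]
R1 → R1 − 4·R3
  [ 1  -2  -6  0 ]
  [ 0   0   1  0 ]
  [ 0   0   0  1 ]
  [ 0   0   0  0 ]
R1 → R1 + 6·R2
  [ 1  -2  0  0 ]
  [ 0   0  1  0 ]
  [ 0   0  0  1 ]
  [ 0   0  0  0 ]

-2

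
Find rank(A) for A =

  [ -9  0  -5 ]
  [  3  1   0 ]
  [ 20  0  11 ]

R1 -> -1/9·R1
  [  1  0  5/9 ]
  [  3  1    0 ]
  [ 20  0   11 ]
R2 -> R2 − 3·R1
  [  1  0   5/9 ]
  [  0  1  -5/3 ]
  [ 20  0    11 ]
R3 -> R3 − 20·R1
  [ 1  0   5/9 ]
  [ 0  1  -5/3 ]
  [ 0  0  -1/9 ]
R3 -> -9·R3
  [ 1  0   5/9 ]
  [ 0  1  -5/3 ]
  [ 0  0     1 ]
R2 -> R2 + 5/3·R3
  [ 1  0  5/9 ]
  [ 0  1    0 ]
  [ 0  0    1 ]
R1 -> R1 − 5/9·R3
  [ 1  0  0 ]
  [ 0  1  0 ]
  [ 0  0  1 ]
The reduced form has 3 nonzero rows.

rank = 3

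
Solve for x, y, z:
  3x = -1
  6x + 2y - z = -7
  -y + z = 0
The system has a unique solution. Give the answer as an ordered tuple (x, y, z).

Form the augmented matrix and row-reduce:
  [ 3   0   0  |  -1 ]
  [ 6   2  -1  |  -7 ]
  [ 0  -1   1  |   0 ]
Multiply R1 by 1/3.
  [ 1   0   0  |  -1/3 ]
  [ 6   2  -1  |    -7 ]
  [ 0  -1   1  |     0 ]
Subtract 6 times R1 from R2.
  [ 1   0   0  |  -1/3 ]
  [ 0   2  -1  |    -5 ]
  [ 0  -1   1  |     0 ]
Multiply R2 by 1/2.
  [ 1   0     0  |  -1/3 ]
  [ 0   1  -1/2  |  -5/2 ]
  [ 0  -1     1  |     0 ]
Add R2 to R3.
  [ 1  0     0  |  -1/3 ]
  [ 0  1  -1/2  |  -5/2 ]
  [ 0  0   1/2  |  -5/2 ]
Multiply R3 by 2.
  [ 1  0     0  |  -1/3 ]
  [ 0  1  -1/2  |  -5/2 ]
  [ 0  0     1  |    -5 ]
Add 1/2 times R3 to R2.
  [ 1  0  0  |  -1/3 ]
  [ 0  1  0  |    -5 ]
  [ 0  0  1  |    -5 ]
Reading off the last column: x = -1/3, y = -5, z = -5.

(-1/3, -5, -5)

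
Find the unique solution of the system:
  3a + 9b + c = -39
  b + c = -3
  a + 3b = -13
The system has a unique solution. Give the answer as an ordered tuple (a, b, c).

(-4, -3, 0)

Form the augmented matrix and row-reduce:
  [ 3  9  1  |  -39 ]
  [ 0  1  1  |   -3 ]
  [ 1  3  0  |  -13 ]
r1 := 1/3·r1
  [ 1  3  1/3  |  -13 ]
  [ 0  1    1  |   -3 ]
  [ 1  3    0  |  -13 ]
r3 := r3 − r1
  [ 1  3   1/3  |  -13 ]
  [ 0  1     1  |   -3 ]
  [ 0  0  -1/3  |    0 ]
r3 := -3·r3
  [ 1  3  1/3  |  -13 ]
  [ 0  1    1  |   -3 ]
  [ 0  0    1  |    0 ]
r2 := r2 − r3
  [ 1  3  1/3  |  -13 ]
  [ 0  1    0  |   -3 ]
  [ 0  0    1  |    0 ]
r1 := r1 − 1/3·r3
  [ 1  3  0  |  -13 ]
  [ 0  1  0  |   -3 ]
  [ 0  0  1  |    0 ]
r1 := r1 − 3·r2
  [ 1  0  0  |  -4 ]
  [ 0  1  0  |  -3 ]
  [ 0  0  1  |   0 ]
Reading off the last column: a = -4, b = -3, c = 0.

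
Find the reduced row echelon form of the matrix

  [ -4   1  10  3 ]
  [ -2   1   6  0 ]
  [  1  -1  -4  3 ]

R1 ← -1/4·R1
  [  1  -1/4  -5/2  -3/4 ]
  [ -2     1     6     0 ]
  [  1    -1    -4     3 ]
R2 ← R2 + 2·R1
  [ 1  -1/4  -5/2  -3/4 ]
  [ 0   1/2     1  -3/2 ]
  [ 1    -1    -4     3 ]
R3 ← R3 − R1
  [ 1  -1/4  -5/2  -3/4 ]
  [ 0   1/2     1  -3/2 ]
  [ 0  -3/4  -3/2  15/4 ]
R2 ← 2·R2
  [ 1  -1/4  -5/2  -3/4 ]
  [ 0     1     2    -3 ]
  [ 0  -3/4  -3/2  15/4 ]
R3 ← R3 + 3/4·R2
  [ 1  -1/4  -5/2  -3/4 ]
  [ 0     1     2    -3 ]
  [ 0     0     0   3/2 ]
R3 ← 2/3·R3
  [ 1  -1/4  -5/2  -3/4 ]
  [ 0     1     2    -3 ]
  [ 0     0     0     1 ]
R2 ← R2 + 3·R3
  [ 1  -1/4  -5/2  -3/4 ]
  [ 0     1     2     0 ]
  [ 0     0     0     1 ]
R1 ← R1 + 3/4·R3
  [ 1  -1/4  -5/2  0 ]
  [ 0     1     2  0 ]
  [ 0     0     0  1 ]
R1 ← R1 + 1/4·R2
  [ 1  0  -2  0 ]
  [ 0  1   2  0 ]
  [ 0  0   0  1 ]

[[1, 0, -2, 0], [0, 1, 2, 0], [0, 0, 0, 1]]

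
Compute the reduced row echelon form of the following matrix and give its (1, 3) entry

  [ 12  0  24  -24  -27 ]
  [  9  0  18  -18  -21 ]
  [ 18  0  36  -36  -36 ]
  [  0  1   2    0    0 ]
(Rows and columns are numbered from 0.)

ρ1 → 1/12·ρ1
  [  1  0   2   -2  -9/4 ]
  [  9  0  18  -18   -21 ]
  [ 18  0  36  -36   -36 ]
  [  0  1   2    0     0 ]
ρ2 → ρ2 − 9·ρ1
  [  1  0   2   -2  -9/4 ]
  [  0  0   0    0  -3/4 ]
  [ 18  0  36  -36   -36 ]
  [  0  1   2    0     0 ]
ρ3 → ρ3 − 18·ρ1
  [ 1  0  2  -2  -9/4 ]
  [ 0  0  0   0  -3/4 ]
  [ 0  0  0   0   9/2 ]
  [ 0  1  2   0     0 ]
ρ2 ↔ ρ4
  [ 1  0  2  -2  -9/4 ]
  [ 0  1  2   0     0 ]
  [ 0  0  0   0   9/2 ]
  [ 0  0  0   0  -3/4 ]
ρ3 → 2/9·ρ3
  [ 1  0  2  -2  -9/4 ]
  [ 0  1  2   0     0 ]
  [ 0  0  0   0     1 ]
  [ 0  0  0   0  -3/4 ]
ρ4 → ρ4 + 3/4·ρ3
  [ 1  0  2  -2  -9/4 ]
  [ 0  1  2   0     0 ]
  [ 0  0  0   0     1 ]
  [ 0  0  0   0     0 ]
ρ1 → ρ1 + 9/4·ρ3
  [ 1  0  2  -2  0 ]
  [ 0  1  2   0  0 ]
  [ 0  0  0   0  1 ]
  [ 0  0  0   0  0 ]

0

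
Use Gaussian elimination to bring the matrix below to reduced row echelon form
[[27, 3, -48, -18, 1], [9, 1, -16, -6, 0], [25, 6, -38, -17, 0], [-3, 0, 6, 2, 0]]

[[1, 0, -2, 0, 0], [0, 1, 2, 0, 0], [0, 0, 0, 1, 0], [0, 0, 0, 0, 1]]

ρ1 → 1/27·ρ1
ρ2 → ρ2 − 9·ρ1
ρ3 → ρ3 − 25·ρ1
ρ4 → ρ4 + 3·ρ1
ρ2 ↔ ρ3
ρ2 → 9/29·ρ2
ρ4 → ρ4 − 1/3·ρ2
ρ3 ↔ ρ4
ρ3 → 29·ρ3
ρ4 → -3·ρ4
ρ3 → ρ3 − 6·ρ4
ρ2 → ρ2 + 25/87·ρ4
ρ1 → ρ1 − 1/27·ρ4
ρ2 → ρ2 + 3/29·ρ3
ρ1 → ρ1 + 2/3·ρ3
ρ1 → ρ1 − 1/9·ρ2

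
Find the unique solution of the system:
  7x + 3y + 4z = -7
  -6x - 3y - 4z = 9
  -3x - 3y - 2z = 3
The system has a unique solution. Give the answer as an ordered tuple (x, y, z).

Form the augmented matrix and row-reduce:
  [  7   3   4  |  -7 ]
  [ -6  -3  -4  |   9 ]
  [ -3  -3  -2  |   3 ]
Multiply R1 by 1/7.
  [  1  3/7  4/7  |  -1 ]
  [ -6   -3   -4  |   9 ]
  [ -3   -3   -2  |   3 ]
Add 6 times R1 to R2.
  [  1   3/7   4/7  |  -1 ]
  [  0  -3/7  -4/7  |   3 ]
  [ -3    -3    -2  |   3 ]
Add 3 times R1 to R3.
  [ 1    3/7   4/7  |  -1 ]
  [ 0   -3/7  -4/7  |   3 ]
  [ 0  -12/7  -2/7  |   0 ]
Multiply R2 by -7/3.
  [ 1    3/7   4/7  |  -1 ]
  [ 0      1   4/3  |  -7 ]
  [ 0  -12/7  -2/7  |   0 ]
Add 12/7 times R2 to R3.
  [ 1  3/7  4/7  |   -1 ]
  [ 0    1  4/3  |   -7 ]
  [ 0    0    2  |  -12 ]
Multiply R3 by 1/2.
  [ 1  3/7  4/7  |  -1 ]
  [ 0    1  4/3  |  -7 ]
  [ 0    0    1  |  -6 ]
Subtract 4/3 times R3 from R2.
  [ 1  3/7  4/7  |  -1 ]
  [ 0    1    0  |   1 ]
  [ 0    0    1  |  -6 ]
Subtract 4/7 times R3 from R1.
  [ 1  3/7  0  |  17/7 ]
  [ 0    1  0  |     1 ]
  [ 0    0  1  |    -6 ]
Subtract 3/7 times R2 from R1.
  [ 1  0  0  |   2 ]
  [ 0  1  0  |   1 ]
  [ 0  0  1  |  -6 ]
Reading off the last column: x = 2, y = 1, z = -6.

(2, 1, -6)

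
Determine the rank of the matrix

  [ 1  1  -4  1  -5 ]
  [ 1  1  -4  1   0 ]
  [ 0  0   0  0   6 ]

rank = 2

R2 ← R2 − R1
  [ 1  1  -4  1  -5 ]
  [ 0  0   0  0   5 ]
  [ 0  0   0  0   6 ]
R2 ← 1/5·R2
  [ 1  1  -4  1  -5 ]
  [ 0  0   0  0   1 ]
  [ 0  0   0  0   6 ]
R3 ← R3 − 6·R2
  [ 1  1  -4  1  -5 ]
  [ 0  0   0  0   1 ]
  [ 0  0   0  0   0 ]
R1 ← R1 + 5·R2
  [ 1  1  -4  1  0 ]
  [ 0  0   0  0  1 ]
  [ 0  0   0  0  0 ]
The reduced form has 2 nonzero rows.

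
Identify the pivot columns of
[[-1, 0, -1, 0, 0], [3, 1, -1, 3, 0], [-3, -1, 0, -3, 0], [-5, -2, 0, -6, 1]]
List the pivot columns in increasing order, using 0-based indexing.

0, 1, 2, 4

ρ1 := -1·ρ1
  [  1   0   1   0  0 ]
  [  3   1  -1   3  0 ]
  [ -3  -1   0  -3  0 ]
  [ -5  -2   0  -6  1 ]
ρ2 := ρ2 − 3·ρ1
  [  1   0   1   0  0 ]
  [  0   1  -4   3  0 ]
  [ -3  -1   0  -3  0 ]
  [ -5  -2   0  -6  1 ]
ρ3 := ρ3 + 3·ρ1
  [  1   0   1   0  0 ]
  [  0   1  -4   3  0 ]
  [  0  -1   3  -3  0 ]
  [ -5  -2   0  -6  1 ]
ρ4 := ρ4 + 5·ρ1
  [ 1   0   1   0  0 ]
  [ 0   1  -4   3  0 ]
  [ 0  -1   3  -3  0 ]
  [ 0  -2   5  -6  1 ]
ρ3 := ρ3 + ρ2
  [ 1   0   1   0  0 ]
  [ 0   1  -4   3  0 ]
  [ 0   0  -1   0  0 ]
  [ 0  -2   5  -6  1 ]
ρ4 := ρ4 + 2·ρ2
  [ 1  0   1  0  0 ]
  [ 0  1  -4  3  0 ]
  [ 0  0  -1  0  0 ]
  [ 0  0  -3  0  1 ]
ρ3 := -1·ρ3
  [ 1  0   1  0  0 ]
  [ 0  1  -4  3  0 ]
  [ 0  0   1  0  0 ]
  [ 0  0  -3  0  1 ]
ρ4 := ρ4 + 3·ρ3
  [ 1  0   1  0  0 ]
  [ 0  1  -4  3  0 ]
  [ 0  0   1  0  0 ]
  [ 0  0   0  0  1 ]
ρ2 := ρ2 + 4·ρ3
  [ 1  0  1  0  0 ]
  [ 0  1  0  3  0 ]
  [ 0  0  1  0  0 ]
  [ 0  0  0  0  1 ]
ρ1 := ρ1 − ρ3
  [ 1  0  0  0  0 ]
  [ 0  1  0  3  0 ]
  [ 0  0  1  0  0 ]
  [ 0  0  0  0  1 ]
Pivot columns are the columns containing a leading 1.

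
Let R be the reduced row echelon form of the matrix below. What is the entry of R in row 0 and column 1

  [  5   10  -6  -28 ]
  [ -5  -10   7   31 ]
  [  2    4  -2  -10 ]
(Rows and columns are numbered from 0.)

R1 := 1/5·R1
  [  1    2  -6/5  -28/5 ]
  [ -5  -10     7     31 ]
  [  2    4    -2    -10 ]
R2 := R2 + 5·R1
  [ 1  2  -6/5  -28/5 ]
  [ 0  0     1      3 ]
  [ 2  4    -2    -10 ]
R3 := R3 − 2·R1
  [ 1  2  -6/5  -28/5 ]
  [ 0  0     1      3 ]
  [ 0  0   2/5    6/5 ]
R3 := R3 − 2/5·R2
  [ 1  2  -6/5  -28/5 ]
  [ 0  0     1      3 ]
  [ 0  0     0      0 ]
R1 := R1 + 6/5·R2
  [ 1  2  0  -2 ]
  [ 0  0  1   3 ]
  [ 0  0  0   0 ]

2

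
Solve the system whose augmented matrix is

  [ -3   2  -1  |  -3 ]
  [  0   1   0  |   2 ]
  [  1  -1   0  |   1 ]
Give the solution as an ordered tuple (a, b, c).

(3, 2, -2)

Multiply r1 by -1/3.
  [ 1  -2/3  1/3  |  1 ]
  [ 0     1    0  |  2 ]
  [ 1    -1    0  |  1 ]
Subtract r1 from r3.
  [ 1  -2/3   1/3  |  1 ]
  [ 0     1     0  |  2 ]
  [ 0  -1/3  -1/3  |  0 ]
Add 1/3 times r2 to r3.
  [ 1  -2/3   1/3  |    1 ]
  [ 0     1     0  |    2 ]
  [ 0     0  -1/3  |  2/3 ]
Multiply r3 by -3.
  [ 1  -2/3  1/3  |   1 ]
  [ 0     1    0  |   2 ]
  [ 0     0    1  |  -2 ]
Subtract 1/3 times r3 from r1.
  [ 1  -2/3  0  |  5/3 ]
  [ 0     1  0  |    2 ]
  [ 0     0  1  |   -2 ]
Add 2/3 times r2 to r1.
  [ 1  0  0  |   3 ]
  [ 0  1  0  |   2 ]
  [ 0  0  1  |  -2 ]
Reading off the last column: a = 3, b = 2, c = -2.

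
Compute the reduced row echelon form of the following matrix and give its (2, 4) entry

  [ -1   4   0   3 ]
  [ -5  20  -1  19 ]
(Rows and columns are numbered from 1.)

r1 ← -1·r1
  [  1  -4   0  -3 ]
  [ -5  20  -1  19 ]
r2 ← r2 + 5·r1
  [ 1  -4   0  -3 ]
  [ 0   0  -1   4 ]
r2 ← -1·r2
  [ 1  -4  0  -3 ]
  [ 0   0  1  -4 ]

-4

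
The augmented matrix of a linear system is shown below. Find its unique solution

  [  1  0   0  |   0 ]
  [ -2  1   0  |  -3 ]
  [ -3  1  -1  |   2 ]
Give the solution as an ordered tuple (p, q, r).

R2 -> R2 + 2·R1
  [  1  0   0  |   0 ]
  [  0  1   0  |  -3 ]
  [ -3  1  -1  |   2 ]
R3 -> R3 + 3·R1
  [ 1  0   0  |   0 ]
  [ 0  1   0  |  -3 ]
  [ 0  1  -1  |   2 ]
R3 -> R3 − R2
  [ 1  0   0  |   0 ]
  [ 0  1   0  |  -3 ]
  [ 0  0  -1  |   5 ]
R3 -> -1·R3
  [ 1  0  0  |   0 ]
  [ 0  1  0  |  -3 ]
  [ 0  0  1  |  -5 ]
Reading off the last column: p = 0, q = -3, r = -5.

(0, -3, -5)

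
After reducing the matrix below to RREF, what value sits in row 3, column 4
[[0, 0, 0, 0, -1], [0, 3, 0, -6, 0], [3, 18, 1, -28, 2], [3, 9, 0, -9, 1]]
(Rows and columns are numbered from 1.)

r1 <-> r3
  [ 3  18  1  -28   2 ]
  [ 0   3  0   -6   0 ]
  [ 0   0  0    0  -1 ]
  [ 3   9  0   -9   1 ]
r1 := 1/3·r1
  [ 1  6  1/3  -28/3  2/3 ]
  [ 0  3    0     -6    0 ]
  [ 0  0    0      0   -1 ]
  [ 3  9    0     -9    1 ]
r4 := r4 − 3·r1
  [ 1   6  1/3  -28/3  2/3 ]
  [ 0   3    0     -6    0 ]
  [ 0   0    0      0   -1 ]
  [ 0  -9   -1     19   -1 ]
r2 := 1/3·r2
  [ 1   6  1/3  -28/3  2/3 ]
  [ 0   1    0     -2    0 ]
  [ 0   0    0      0   -1 ]
  [ 0  -9   -1     19   -1 ]
r4 := r4 + 9·r2
  [ 1  6  1/3  -28/3  2/3 ]
  [ 0  1    0     -2    0 ]
  [ 0  0    0      0   -1 ]
  [ 0  0   -1      1   -1 ]
r3 <-> r4
  [ 1  6  1/3  -28/3  2/3 ]
  [ 0  1    0     -2    0 ]
  [ 0  0   -1      1   -1 ]
  [ 0  0    0      0   -1 ]
r3 := -1·r3
  [ 1  6  1/3  -28/3  2/3 ]
  [ 0  1    0     -2    0 ]
  [ 0  0    1     -1    1 ]
  [ 0  0    0      0   -1 ]
r4 := -1·r4
  [ 1  6  1/3  -28/3  2/3 ]
  [ 0  1    0     -2    0 ]
  [ 0  0    1     -1    1 ]
  [ 0  0    0      0    1 ]
r3 := r3 − r4
  [ 1  6  1/3  -28/3  2/3 ]
  [ 0  1    0     -2    0 ]
  [ 0  0    1     -1    0 ]
  [ 0  0    0      0    1 ]
r1 := r1 − 2/3·r4
  [ 1  6  1/3  -28/3  0 ]
  [ 0  1    0     -2  0 ]
  [ 0  0    1     -1  0 ]
  [ 0  0    0      0  1 ]
r1 := r1 − 1/3·r3
  [ 1  6  0  -9  0 ]
  [ 0  1  0  -2  0 ]
  [ 0  0  1  -1  0 ]
  [ 0  0  0   0  1 ]
r1 := r1 − 6·r2
  [ 1  0  0   3  0 ]
  [ 0  1  0  -2  0 ]
  [ 0  0  1  -1  0 ]
  [ 0  0  0   0  1 ]

-1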